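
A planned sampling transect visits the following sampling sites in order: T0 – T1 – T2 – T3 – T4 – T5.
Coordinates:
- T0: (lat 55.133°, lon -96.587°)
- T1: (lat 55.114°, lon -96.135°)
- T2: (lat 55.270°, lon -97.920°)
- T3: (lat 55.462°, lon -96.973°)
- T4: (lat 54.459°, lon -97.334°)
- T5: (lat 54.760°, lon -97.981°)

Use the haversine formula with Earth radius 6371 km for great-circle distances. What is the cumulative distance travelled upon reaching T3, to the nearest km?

207 km

Leg distances:
T0→T1: 28.8 km  (cumulative 28.8 km)
T1→T2: 114.6 km  (cumulative 143.4 km)
T2→T3: 63.5 km  (cumulative 207.0 km)
Cumulative distance at T3 ≈ 207 km.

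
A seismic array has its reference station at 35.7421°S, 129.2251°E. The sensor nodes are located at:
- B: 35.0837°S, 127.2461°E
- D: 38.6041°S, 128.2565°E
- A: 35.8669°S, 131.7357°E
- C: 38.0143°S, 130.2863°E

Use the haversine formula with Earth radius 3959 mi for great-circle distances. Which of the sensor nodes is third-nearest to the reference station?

C

Distances from the reference station (35.7421°S, 129.2251°E):
B: 120.4 mi
A: 141.0 mi
C: 167.6 mi
D: 204.8 mi
The third-nearest is C at 167.6 mi.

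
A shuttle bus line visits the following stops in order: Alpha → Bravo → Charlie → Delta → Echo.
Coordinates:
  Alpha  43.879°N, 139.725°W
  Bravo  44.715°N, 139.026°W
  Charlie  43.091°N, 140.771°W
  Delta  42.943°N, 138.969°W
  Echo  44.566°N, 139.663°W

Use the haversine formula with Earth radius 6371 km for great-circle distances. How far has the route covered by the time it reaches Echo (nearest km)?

673 km

Leg distances:
Alpha→Bravo: 108.3 km  (cumulative 108.3 km)
Bravo→Charlie: 228.4 km  (cumulative 336.7 km)
Charlie→Delta: 147.4 km  (cumulative 484.1 km)
Delta→Echo: 188.9 km  (cumulative 673.0 km)
Cumulative distance at Echo ≈ 673 km.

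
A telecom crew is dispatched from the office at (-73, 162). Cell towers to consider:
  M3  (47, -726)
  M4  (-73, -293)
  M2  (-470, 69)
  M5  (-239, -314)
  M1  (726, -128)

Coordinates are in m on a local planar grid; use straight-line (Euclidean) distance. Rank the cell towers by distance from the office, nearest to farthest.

Distances from the office:
M2 (-470, 69): 407.7 m
M4 (-73, -293): 455.0 m
M5 (-239, -314): 504.1 m
M1 (726, -128): 850.0 m
M3 (47, -726): 896.1 m

M2, M4, M5, M1, M3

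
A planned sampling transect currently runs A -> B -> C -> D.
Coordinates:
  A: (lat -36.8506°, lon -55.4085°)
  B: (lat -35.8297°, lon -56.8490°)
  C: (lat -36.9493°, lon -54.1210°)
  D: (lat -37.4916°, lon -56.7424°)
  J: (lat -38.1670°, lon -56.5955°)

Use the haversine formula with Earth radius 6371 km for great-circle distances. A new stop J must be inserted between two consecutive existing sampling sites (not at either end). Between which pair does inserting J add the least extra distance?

Added distance for inserting J between each consecutive pair:
A–B: 269.0 km
B–C: 243.5 km
C–D: 93.1 km
Smallest added distance is 93.1 km, inserting between C and D.

between C and D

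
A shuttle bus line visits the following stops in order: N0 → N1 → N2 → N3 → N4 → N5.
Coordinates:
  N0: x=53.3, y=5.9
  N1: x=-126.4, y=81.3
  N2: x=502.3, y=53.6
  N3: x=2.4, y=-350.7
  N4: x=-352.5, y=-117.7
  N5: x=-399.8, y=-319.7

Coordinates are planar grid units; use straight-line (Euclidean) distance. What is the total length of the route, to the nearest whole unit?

2099

Leg distances:
N0→N1: 194.9  (cumulative 194.9)
N1→N2: 629.3  (cumulative 824.2)
N2→N3: 642.9  (cumulative 1467.1)
N3→N4: 424.6  (cumulative 1891.7)
N4→N5: 207.5  (cumulative 2099.1)
Total route length ≈ 2099.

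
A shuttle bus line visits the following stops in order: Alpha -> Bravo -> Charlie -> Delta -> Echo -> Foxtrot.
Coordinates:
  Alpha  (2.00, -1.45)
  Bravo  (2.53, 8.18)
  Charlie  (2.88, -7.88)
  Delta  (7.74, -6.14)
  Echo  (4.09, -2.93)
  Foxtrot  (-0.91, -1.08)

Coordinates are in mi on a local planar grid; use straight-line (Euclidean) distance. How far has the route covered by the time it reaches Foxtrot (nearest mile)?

Leg distances:
Alpha→Bravo: 9.6 mi  (cumulative 9.6 mi)
Bravo→Charlie: 16.1 mi  (cumulative 25.7 mi)
Charlie→Delta: 5.2 mi  (cumulative 30.9 mi)
Delta→Echo: 4.9 mi  (cumulative 35.7 mi)
Echo→Foxtrot: 5.3 mi  (cumulative 41.1 mi)
Cumulative distance at Foxtrot ≈ 41 mi.

41 mi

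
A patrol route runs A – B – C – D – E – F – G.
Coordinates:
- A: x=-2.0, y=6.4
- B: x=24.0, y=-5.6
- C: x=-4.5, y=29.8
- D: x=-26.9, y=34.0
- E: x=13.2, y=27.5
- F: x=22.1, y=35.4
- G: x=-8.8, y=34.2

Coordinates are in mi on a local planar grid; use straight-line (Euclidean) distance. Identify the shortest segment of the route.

Leg distances:
A→B: 28.6 mi
B→C: 45.4 mi
C→D: 22.8 mi
D→E: 40.6 mi
E→F: 11.9 mi
F→G: 30.9 mi
The shortest leg is E–F at 11.9 mi.

E–F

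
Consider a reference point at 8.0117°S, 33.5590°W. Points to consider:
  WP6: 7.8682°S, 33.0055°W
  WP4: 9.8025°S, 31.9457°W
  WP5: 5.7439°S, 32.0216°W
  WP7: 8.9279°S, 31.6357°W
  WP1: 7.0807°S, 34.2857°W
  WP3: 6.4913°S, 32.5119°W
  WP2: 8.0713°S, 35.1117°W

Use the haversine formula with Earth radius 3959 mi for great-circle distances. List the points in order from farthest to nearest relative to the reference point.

Distance from the reference point at 8.0117°S, 33.5590°W to each:
WP5 5.7439°S, 32.0216°W: 188.9 mi
WP4 9.8025°S, 31.9457°W: 165.6 mi
WP7 8.9279°S, 31.6357°W: 145.9 mi
WP3 6.4913°S, 32.5119°W: 127.2 mi
WP2 8.0713°S, 35.1117°W: 106.3 mi
WP1 7.0807°S, 34.2857°W: 81.3 mi
WP6 7.8682°S, 33.0055°W: 39.2 mi

WP5, WP4, WP7, WP3, WP2, WP1, WP6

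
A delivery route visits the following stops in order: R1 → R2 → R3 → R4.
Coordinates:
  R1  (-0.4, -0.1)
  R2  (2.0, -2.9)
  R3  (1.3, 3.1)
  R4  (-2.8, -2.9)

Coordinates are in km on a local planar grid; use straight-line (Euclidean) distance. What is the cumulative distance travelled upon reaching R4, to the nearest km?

Leg distances:
R1→R2: 3.7 km  (cumulative 3.7 km)
R2→R3: 6.0 km  (cumulative 9.7 km)
R3→R4: 7.3 km  (cumulative 17.0 km)
Cumulative distance at R4 ≈ 17 km.

17 km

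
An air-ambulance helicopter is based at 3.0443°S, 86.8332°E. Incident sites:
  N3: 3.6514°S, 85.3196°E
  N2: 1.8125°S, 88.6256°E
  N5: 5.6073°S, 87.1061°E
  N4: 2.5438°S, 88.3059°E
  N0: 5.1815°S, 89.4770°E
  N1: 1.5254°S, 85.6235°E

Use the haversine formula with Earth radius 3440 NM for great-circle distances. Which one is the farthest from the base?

N0

Distances from the base (3.0443°S, 86.8332°E):
N0: 203.8 NM
N5: 154.7 NM
N2: 130.5 NM
N1: 116.5 NM
N3: 97.8 NM
N4: 93.3 NM
The farthest is N0 at 203.8 NM.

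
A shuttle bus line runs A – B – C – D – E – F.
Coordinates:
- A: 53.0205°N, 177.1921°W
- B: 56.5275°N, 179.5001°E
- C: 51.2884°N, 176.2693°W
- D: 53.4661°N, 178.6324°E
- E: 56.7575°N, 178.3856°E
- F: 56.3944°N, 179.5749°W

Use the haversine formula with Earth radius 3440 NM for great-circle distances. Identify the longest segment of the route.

Leg distances:
A→B: 239.6 NM
B→C: 348.2 NM
C→D: 228.0 NM
D→E: 197.8 NM
E→F: 70.9 NM
The longest leg is B–C at 348.2 NM.

B–C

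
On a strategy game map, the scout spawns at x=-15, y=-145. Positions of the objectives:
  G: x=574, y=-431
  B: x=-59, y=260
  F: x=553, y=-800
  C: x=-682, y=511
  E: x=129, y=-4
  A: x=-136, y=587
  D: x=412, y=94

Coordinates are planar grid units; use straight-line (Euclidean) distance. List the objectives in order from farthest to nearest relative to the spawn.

Distances from the spawn:
C x=-682, y=511: 935.5
F x=553, y=-800: 867.0
A x=-136, y=587: 741.9
G x=574, y=-431: 654.8
D x=412, y=94: 489.3
B x=-59, y=260: 407.4
E x=129, y=-4: 201.5

C, F, A, G, D, B, E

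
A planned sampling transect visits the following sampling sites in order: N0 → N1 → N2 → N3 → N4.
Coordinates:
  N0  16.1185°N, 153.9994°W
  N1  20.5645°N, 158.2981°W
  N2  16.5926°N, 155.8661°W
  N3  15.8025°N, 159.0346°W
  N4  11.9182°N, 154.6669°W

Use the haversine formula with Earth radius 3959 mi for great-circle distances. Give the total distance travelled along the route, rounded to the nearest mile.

Leg distances:
N0→N1: 416.9 mi  (cumulative 416.9 mi)
N1→N2: 317.3 mi  (cumulative 734.2 mi)
N2→N3: 217.2 mi  (cumulative 951.4 mi)
N3→N4: 397.3 mi  (cumulative 1348.7 mi)
Total route length ≈ 1349 mi.

1349 mi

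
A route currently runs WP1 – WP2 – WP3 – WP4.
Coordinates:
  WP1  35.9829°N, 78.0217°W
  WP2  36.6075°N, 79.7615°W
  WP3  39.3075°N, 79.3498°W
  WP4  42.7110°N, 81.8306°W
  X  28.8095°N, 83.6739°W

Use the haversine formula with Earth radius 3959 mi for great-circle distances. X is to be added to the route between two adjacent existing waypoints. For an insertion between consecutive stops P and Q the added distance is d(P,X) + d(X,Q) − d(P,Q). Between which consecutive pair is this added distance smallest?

between WP1 and WP2

Added distance for inserting X between each consecutive pair:
WP1–WP2: 1073.7 mi
WP2–WP3: 1163.0 mi
WP3–WP4: 1463.9 mi
Smallest added distance is 1073.7 mi, inserting between WP1 and WP2.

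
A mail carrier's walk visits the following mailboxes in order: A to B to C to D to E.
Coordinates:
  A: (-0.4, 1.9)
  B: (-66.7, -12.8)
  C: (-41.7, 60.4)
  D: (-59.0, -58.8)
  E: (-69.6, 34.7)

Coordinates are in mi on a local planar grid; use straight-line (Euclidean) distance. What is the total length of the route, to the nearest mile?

360 mi

Leg distances:
A→B: 67.9 mi  (cumulative 67.9 mi)
B→C: 77.4 mi  (cumulative 145.3 mi)
C→D: 120.4 mi  (cumulative 265.7 mi)
D→E: 94.1 mi  (cumulative 359.8 mi)
Total route length ≈ 360 mi.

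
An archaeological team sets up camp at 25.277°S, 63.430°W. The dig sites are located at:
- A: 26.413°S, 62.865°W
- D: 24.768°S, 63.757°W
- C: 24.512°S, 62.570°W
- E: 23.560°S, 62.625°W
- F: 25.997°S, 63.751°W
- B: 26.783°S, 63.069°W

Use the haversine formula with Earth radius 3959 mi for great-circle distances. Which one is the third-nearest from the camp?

Distance to each, sorted:
D: 40.7 mi
F: 53.6 mi
C: 75.5 mi
A: 86.0 mi
B: 106.4 mi
E: 129.0 mi
The third-nearest is C at 75.5 mi.

C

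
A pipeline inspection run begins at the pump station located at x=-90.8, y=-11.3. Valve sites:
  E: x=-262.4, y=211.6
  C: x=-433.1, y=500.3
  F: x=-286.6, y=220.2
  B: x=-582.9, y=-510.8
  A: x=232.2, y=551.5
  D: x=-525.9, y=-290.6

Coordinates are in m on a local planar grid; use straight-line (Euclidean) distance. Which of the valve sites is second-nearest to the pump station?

Distance to each, sorted:
E: 281.3 m
F: 303.2 m
D: 517.0 m
C: 615.6 m
A: 648.9 m
B: 701.2 m
The second-nearest is F at 303.2 m.

F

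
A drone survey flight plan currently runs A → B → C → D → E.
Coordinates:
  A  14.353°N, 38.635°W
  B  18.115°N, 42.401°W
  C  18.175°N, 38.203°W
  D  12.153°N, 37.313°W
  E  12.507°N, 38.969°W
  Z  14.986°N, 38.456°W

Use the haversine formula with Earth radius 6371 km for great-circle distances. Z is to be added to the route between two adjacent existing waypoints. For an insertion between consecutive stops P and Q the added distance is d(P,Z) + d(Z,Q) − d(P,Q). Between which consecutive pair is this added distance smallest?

between C and D

Added distance for inserting Z between each consecutive pair:
A–B: 38.5 km
B–C: 457.7 km
C–D: 17.6 km
D–E: 435.4 km
Smallest added distance is 17.6 km, inserting between C and D.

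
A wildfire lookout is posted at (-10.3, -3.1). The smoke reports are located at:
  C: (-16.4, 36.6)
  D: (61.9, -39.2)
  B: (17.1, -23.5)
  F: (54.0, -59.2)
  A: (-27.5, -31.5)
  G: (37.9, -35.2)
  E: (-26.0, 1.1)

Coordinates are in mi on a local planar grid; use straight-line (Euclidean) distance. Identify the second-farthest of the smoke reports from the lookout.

D

Distance to each, sorted:
F: 85.3 mi
D: 80.7 mi
G: 57.9 mi
C: 40.2 mi
B: 34.2 mi
A: 33.2 mi
E: 16.3 mi
The second-farthest is D at 80.7 mi.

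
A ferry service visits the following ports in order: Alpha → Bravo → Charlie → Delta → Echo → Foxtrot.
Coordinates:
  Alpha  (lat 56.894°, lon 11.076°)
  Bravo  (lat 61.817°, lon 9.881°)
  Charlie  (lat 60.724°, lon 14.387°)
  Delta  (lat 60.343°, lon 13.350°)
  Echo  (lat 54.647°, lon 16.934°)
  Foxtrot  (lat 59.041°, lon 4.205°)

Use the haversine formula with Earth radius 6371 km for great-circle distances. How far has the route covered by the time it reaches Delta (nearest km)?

892 km

Leg distances:
Alpha→Bravo: 551.6 km  (cumulative 551.6 km)
Bravo→Charlie: 269.7 km  (cumulative 821.3 km)
Charlie→Delta: 70.8 km  (cumulative 892.0 km)
Cumulative distance at Delta ≈ 892 km.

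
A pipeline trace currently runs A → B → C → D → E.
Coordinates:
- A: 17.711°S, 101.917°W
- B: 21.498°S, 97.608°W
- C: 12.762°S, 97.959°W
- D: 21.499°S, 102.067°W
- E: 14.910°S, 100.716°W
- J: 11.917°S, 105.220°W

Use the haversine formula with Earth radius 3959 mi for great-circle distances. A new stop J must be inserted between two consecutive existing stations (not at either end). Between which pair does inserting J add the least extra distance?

between C and D

Added distance for inserting J between each consecutive pair:
A–B: 905.0 mi
B–C: 720.9 mi
C–D: 526.0 mi
D–E: 596.9 mi
Smallest added distance is 526.0 mi, inserting between C and D.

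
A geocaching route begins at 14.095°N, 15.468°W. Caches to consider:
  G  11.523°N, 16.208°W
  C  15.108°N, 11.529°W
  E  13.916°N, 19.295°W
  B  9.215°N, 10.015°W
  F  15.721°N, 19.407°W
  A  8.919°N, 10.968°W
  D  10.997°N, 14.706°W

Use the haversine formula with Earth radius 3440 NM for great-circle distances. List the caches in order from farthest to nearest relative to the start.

B, A, F, C, E, D, G

Distances from the start:
B 9.215°N, 10.015°W: 434.3 NM
A 8.919°N, 10.968°W: 408.2 NM
F 15.721°N, 19.407°W: 248.5 NM
C 15.108°N, 11.529°W: 236.8 NM
E 13.916°N, 19.295°W: 223.2 NM
D 10.997°N, 14.706°W: 191.3 NM
G 11.523°N, 16.208°W: 160.4 NM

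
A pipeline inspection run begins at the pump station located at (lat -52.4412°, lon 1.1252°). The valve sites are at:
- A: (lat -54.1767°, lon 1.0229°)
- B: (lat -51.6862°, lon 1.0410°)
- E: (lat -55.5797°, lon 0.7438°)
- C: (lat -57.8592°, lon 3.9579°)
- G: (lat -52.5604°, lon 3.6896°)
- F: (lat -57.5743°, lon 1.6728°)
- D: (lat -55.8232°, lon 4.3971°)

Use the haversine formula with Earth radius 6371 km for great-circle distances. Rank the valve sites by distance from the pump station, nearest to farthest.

B, G, A, E, D, F, C

Distances from the pump station:
B (lat -51.6862°, lon 1.0410°): 84.1 km
G (lat -52.5604°, lon 3.6896°): 174.1 km
A (lat -54.1767°, lon 1.0229°): 193.1 km
E (lat -55.5797°, lon 0.7438°): 349.9 km
D (lat -55.8232°, lon 4.3971°): 432.2 km
F (lat -57.5743°, lon 1.6728°): 571.8 km
C (lat -57.8592°, lon 3.9579°): 628.6 km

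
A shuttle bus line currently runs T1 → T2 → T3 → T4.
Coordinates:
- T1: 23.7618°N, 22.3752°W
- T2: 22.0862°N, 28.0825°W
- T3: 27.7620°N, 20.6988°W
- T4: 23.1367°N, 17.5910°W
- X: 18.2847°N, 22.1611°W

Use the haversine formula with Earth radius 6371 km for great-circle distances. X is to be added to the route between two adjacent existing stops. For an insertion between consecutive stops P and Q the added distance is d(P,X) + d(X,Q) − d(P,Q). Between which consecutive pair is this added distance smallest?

between T1 and T2

Added distance for inserting X between each consecutive pair:
T1–T2: 744.6 km
T2–T3: 837.3 km
T3–T4: 1181.8 km
Smallest added distance is 744.6 km, inserting between T1 and T2.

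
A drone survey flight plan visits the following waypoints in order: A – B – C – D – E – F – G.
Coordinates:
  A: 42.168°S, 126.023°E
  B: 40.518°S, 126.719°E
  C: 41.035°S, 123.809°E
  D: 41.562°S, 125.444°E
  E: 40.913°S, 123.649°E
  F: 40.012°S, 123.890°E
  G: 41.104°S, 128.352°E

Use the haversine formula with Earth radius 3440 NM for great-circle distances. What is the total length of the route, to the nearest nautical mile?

Leg distances:
A→B: 103.9 NM  (cumulative 103.9 NM)
B→C: 135.9 NM  (cumulative 239.8 NM)
C→D: 80.2 NM  (cumulative 320.1 NM)
D→E: 89.9 NM  (cumulative 410.0 NM)
E→F: 55.2 NM  (cumulative 465.2 NM)
F→G: 213.8 NM  (cumulative 679.0 NM)
Total route length ≈ 679 NM.

679 NM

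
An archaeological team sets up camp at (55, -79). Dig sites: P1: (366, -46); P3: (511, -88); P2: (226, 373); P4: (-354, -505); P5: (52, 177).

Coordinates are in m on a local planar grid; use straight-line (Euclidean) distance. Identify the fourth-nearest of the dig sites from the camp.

Distances from the camp ((55, -79)):
P5: 256.0 m
P1: 312.7 m
P3: 456.1 m
P2: 483.3 m
P4: 590.6 m
The fourth-nearest is P2 at 483.3 m.

P2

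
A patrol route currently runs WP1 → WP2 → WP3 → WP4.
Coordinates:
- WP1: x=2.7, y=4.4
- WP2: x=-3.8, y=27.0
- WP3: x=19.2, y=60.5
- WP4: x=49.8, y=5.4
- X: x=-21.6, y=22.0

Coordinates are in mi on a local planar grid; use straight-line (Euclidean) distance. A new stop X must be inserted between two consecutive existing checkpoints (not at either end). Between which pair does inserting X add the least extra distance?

Added distance for inserting X between each consecutive pair:
WP1–WP2: 25.0 mi
WP2–WP3: 34.0 mi
WP3–WP4: 66.4 mi
Smallest added distance is 25.0 mi, inserting between WP1 and WP2.

between WP1 and WP2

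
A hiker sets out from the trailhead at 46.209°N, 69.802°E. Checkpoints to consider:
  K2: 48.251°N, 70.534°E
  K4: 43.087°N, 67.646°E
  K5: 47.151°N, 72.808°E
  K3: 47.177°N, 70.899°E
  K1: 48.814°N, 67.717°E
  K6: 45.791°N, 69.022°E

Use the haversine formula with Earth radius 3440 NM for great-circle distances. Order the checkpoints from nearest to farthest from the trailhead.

Distance from the trailhead at 46.209°N, 69.802°E to each:
K6 45.791°N, 69.022°E: 41.1 NM
K3 47.177°N, 70.899°E: 73.6 NM
K2 48.251°N, 70.534°E: 126.2 NM
K5 47.151°N, 72.808°E: 136.1 NM
K1 48.814°N, 67.717°E: 177.8 NM
K4 43.087°N, 67.646°E: 208.8 NM

K6, K3, K2, K5, K1, K4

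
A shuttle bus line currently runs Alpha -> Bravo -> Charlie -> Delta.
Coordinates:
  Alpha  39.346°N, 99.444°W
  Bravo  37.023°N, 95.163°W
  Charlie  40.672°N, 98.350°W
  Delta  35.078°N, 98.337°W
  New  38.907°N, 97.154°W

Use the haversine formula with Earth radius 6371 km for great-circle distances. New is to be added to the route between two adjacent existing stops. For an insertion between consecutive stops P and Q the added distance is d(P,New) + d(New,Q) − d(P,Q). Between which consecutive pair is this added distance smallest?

between Bravo and Charlie

Added distance for inserting New between each consecutive pair:
Alpha–Bravo: 21.5 km
Bravo–Charlie: 3.3 km
Charlie–Delta: 37.8 km
Smallest added distance is 3.3 km, inserting between Bravo and Charlie.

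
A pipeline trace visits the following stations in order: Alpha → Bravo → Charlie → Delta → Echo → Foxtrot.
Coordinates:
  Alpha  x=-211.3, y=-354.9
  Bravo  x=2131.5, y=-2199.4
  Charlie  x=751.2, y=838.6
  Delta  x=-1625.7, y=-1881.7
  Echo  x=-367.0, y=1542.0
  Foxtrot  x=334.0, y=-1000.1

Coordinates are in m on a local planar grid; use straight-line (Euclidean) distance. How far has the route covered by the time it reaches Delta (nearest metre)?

9931 m

Leg distances:
Alpha→Bravo: 2981.8 m  (cumulative 2981.8 m)
Bravo→Charlie: 3336.9 m  (cumulative 6318.6 m)
Charlie→Delta: 3612.4 m  (cumulative 9931.1 m)
Cumulative distance at Delta ≈ 9931 m.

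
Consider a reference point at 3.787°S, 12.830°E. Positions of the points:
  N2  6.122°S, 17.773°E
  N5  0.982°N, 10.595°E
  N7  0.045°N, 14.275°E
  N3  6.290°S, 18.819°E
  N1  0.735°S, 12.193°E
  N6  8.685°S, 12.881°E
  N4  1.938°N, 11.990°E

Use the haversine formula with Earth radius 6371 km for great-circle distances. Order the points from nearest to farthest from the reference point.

N1, N7, N6, N5, N2, N4, N3

Distances from the reference point:
N1 0.735°S, 12.193°E: 346.7 km
N7 0.045°N, 14.275°E: 455.3 km
N6 8.685°S, 12.881°E: 544.7 km
N5 0.982°N, 10.595°E: 585.6 km
N2 6.122°S, 17.773°E: 606.0 km
N4 1.938°N, 11.990°E: 643.4 km
N3 6.290°S, 18.819°E: 719.3 km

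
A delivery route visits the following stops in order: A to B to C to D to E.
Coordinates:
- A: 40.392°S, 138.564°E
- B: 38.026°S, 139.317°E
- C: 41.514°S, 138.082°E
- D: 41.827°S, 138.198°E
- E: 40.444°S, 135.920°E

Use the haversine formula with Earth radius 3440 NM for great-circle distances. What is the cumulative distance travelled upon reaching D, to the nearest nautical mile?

Leg distances:
A→B: 146.3 NM  (cumulative 146.3 NM)
B→C: 217.0 NM  (cumulative 363.3 NM)
C→D: 19.5 NM  (cumulative 382.8 NM)
Cumulative distance at D ≈ 383 NM.

383 NM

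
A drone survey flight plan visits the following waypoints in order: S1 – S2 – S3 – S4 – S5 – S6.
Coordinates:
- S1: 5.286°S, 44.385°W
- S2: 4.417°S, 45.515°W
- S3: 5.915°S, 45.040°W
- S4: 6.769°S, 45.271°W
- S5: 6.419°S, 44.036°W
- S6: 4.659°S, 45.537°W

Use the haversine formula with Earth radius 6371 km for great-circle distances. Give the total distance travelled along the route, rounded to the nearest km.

830 km

Leg distances:
S1→S2: 158.2 km  (cumulative 158.2 km)
S2→S3: 174.7 km  (cumulative 332.8 km)
S3→S4: 98.3 km  (cumulative 431.2 km)
S4→S5: 141.9 km  (cumulative 573.0 km)
S5→S6: 256.7 km  (cumulative 829.7 km)
Total route length ≈ 830 km.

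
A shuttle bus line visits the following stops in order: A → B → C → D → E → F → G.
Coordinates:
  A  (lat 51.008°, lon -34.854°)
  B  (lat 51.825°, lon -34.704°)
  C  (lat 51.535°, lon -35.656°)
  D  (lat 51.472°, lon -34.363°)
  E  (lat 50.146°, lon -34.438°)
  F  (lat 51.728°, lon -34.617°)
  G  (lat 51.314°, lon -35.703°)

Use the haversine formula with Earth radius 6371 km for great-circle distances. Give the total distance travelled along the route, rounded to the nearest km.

Leg distances:
A→B: 91.4 km  (cumulative 91.4 km)
B→C: 73.1 km  (cumulative 164.6 km)
C→D: 89.8 km  (cumulative 254.3 km)
D→E: 147.5 km  (cumulative 401.9 km)
E→F: 176.4 km  (cumulative 578.2 km)
F→G: 88.1 km  (cumulative 666.4 km)
Total route length ≈ 666 km.

666 km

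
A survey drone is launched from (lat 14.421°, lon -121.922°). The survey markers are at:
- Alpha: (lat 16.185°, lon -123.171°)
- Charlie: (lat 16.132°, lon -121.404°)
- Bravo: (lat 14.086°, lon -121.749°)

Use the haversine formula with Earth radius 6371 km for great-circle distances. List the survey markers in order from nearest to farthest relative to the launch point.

Bravo, Charlie, Alpha

Distance from the launch point at (lat 14.421°, lon -121.922°) to each:
Bravo (lat 14.086°, lon -121.749°): 41.7 km
Charlie (lat 16.132°, lon -121.404°): 198.2 km
Alpha (lat 16.185°, lon -123.171°): 237.5 km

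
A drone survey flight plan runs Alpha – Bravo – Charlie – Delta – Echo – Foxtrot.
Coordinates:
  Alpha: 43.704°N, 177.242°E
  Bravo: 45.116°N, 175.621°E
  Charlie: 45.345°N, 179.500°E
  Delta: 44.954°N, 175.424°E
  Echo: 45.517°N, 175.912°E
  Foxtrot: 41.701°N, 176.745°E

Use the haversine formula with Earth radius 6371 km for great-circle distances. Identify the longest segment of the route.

Echo–Foxtrot

Leg distances:
Alpha→Bravo: 203.0 km
Bravo→Charlie: 304.8 km
Charlie→Delta: 322.6 km
Delta→Echo: 73.3 km
Echo→Foxtrot: 429.6 km
The longest leg is Echo–Foxtrot at 429.6 km.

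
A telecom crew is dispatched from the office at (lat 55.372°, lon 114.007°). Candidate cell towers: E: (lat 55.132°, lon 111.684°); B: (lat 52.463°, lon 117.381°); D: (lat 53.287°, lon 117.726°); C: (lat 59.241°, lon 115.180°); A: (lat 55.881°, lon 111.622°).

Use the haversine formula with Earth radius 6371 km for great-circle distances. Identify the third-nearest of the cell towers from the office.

Distance to each, sorted:
E: 149.6 km
A: 160.1 km
D: 334.4 km
B: 391.6 km
C: 435.9 km
The third-nearest is D at 334.4 km.

D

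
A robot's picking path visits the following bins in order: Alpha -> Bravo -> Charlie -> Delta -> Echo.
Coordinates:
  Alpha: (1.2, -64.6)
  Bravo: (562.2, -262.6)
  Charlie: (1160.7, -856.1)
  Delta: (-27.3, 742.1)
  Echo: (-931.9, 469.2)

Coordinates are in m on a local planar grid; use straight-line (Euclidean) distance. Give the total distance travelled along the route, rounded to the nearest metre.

Leg distances:
Alpha→Bravo: 594.9 m  (cumulative 594.9 m)
Bravo→Charlie: 842.9 m  (cumulative 1437.8 m)
Charlie→Delta: 1991.4 m  (cumulative 3429.2 m)
Delta→Echo: 944.9 m  (cumulative 4374.0 m)
Total route length ≈ 4374 m.

4374 m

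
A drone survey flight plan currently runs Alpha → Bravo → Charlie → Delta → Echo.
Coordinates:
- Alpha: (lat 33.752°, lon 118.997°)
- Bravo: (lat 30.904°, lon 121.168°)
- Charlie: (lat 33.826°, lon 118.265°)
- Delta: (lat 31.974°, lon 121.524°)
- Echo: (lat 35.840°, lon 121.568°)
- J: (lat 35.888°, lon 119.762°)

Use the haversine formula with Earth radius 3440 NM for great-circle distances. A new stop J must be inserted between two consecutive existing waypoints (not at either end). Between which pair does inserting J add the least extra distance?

Added distance for inserting J between each consecutive pair:
Alpha–Bravo: 237.7 NM
Bravo–Charlie: 222.5 NM
Charlie–Delta: 196.6 NM
Delta–Echo: 106.6 NM
Smallest added distance is 106.6 NM, inserting between Delta and Echo.

between Delta and Echo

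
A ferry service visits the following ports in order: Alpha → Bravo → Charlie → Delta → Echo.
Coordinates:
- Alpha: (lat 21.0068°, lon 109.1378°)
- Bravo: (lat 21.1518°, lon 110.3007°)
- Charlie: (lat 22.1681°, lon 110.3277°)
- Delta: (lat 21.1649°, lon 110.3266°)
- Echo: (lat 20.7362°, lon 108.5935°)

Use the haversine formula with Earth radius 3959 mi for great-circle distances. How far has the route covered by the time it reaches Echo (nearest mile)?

331 mi

Leg distances:
Alpha→Bravo: 75.6 mi  (cumulative 75.6 mi)
Bravo→Charlie: 70.2 mi  (cumulative 145.9 mi)
Charlie→Delta: 69.3 mi  (cumulative 215.2 mi)
Delta→Echo: 115.7 mi  (cumulative 330.9 mi)
Cumulative distance at Echo ≈ 331 mi.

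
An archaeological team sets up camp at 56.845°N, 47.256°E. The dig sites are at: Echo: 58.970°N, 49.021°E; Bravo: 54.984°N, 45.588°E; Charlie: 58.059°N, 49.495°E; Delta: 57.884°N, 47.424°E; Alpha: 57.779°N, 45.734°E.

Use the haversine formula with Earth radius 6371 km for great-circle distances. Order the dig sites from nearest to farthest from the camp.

Delta, Alpha, Charlie, Bravo, Echo

Distance from the camp at 56.845°N, 47.256°E to each:
Delta 57.884°N, 47.424°E: 116.0 km
Alpha 57.779°N, 45.734°E: 138.3 km
Charlie 58.059°N, 49.495°E: 190.1 km
Bravo 54.984°N, 45.588°E: 231.6 km
Echo 58.970°N, 49.021°E: 258.3 km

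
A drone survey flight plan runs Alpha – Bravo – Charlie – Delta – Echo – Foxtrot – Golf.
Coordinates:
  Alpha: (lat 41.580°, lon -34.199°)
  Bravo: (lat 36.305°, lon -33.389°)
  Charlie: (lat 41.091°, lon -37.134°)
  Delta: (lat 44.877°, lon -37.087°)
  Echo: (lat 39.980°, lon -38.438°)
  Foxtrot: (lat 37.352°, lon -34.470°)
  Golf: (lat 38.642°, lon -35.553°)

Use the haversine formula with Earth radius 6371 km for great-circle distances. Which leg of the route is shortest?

Leg distances:
Alpha→Bravo: 590.7 km
Bravo→Charlie: 623.4 km
Charlie→Delta: 421.0 km
Delta→Echo: 555.7 km
Echo→Foxtrot: 451.7 km
Foxtrot→Golf: 172.0 km
The shortest leg is Foxtrot–Golf at 172.0 km.

Foxtrot–Golf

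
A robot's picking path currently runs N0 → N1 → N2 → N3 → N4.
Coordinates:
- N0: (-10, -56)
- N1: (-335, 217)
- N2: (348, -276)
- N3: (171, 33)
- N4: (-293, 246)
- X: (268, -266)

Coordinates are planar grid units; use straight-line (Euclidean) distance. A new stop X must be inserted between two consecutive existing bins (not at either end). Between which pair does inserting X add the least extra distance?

Added distance for inserting X between each consecutive pair:
N0–N1: 696.5
N1–N2: 10.9
N2–N3: 38.9
N3–N4: 563.3
Smallest added distance is 10.9, inserting between N1 and N2.

between N1 and N2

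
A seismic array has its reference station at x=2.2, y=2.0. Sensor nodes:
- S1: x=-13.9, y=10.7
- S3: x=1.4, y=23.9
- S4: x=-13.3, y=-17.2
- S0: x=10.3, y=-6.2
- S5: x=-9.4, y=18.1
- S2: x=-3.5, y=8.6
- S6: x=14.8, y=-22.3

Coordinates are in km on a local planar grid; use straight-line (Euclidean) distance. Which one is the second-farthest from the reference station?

Distance to each, sorted:
S6: 27.4 km
S4: 24.7 km
S3: 21.9 km
S5: 19.8 km
S1: 18.3 km
S0: 11.5 km
S2: 8.7 km
The second-farthest is S4 at 24.7 km.

S4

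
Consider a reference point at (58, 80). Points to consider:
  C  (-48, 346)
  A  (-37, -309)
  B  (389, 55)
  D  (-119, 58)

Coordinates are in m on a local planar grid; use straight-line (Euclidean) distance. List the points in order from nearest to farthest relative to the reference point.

Computing each straight-line distance from (58, 80):
D (-119, 58): 178.4 m
C (-48, 346): 286.3 m
B (389, 55): 331.9 m
A (-37, -309): 400.4 m

D, C, B, A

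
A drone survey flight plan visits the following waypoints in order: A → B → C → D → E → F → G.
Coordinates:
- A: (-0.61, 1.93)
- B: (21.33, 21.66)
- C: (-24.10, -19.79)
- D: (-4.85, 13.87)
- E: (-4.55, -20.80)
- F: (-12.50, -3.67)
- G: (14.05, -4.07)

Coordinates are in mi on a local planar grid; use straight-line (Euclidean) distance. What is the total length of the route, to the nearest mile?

210 mi

Leg distances:
A→B: 29.5 mi  (cumulative 29.5 mi)
B→C: 61.5 mi  (cumulative 91.0 mi)
C→D: 38.8 mi  (cumulative 129.8 mi)
D→E: 34.7 mi  (cumulative 164.5 mi)
E→F: 18.9 mi  (cumulative 183.3 mi)
F→G: 26.6 mi  (cumulative 209.9 mi)
Total route length ≈ 210 mi.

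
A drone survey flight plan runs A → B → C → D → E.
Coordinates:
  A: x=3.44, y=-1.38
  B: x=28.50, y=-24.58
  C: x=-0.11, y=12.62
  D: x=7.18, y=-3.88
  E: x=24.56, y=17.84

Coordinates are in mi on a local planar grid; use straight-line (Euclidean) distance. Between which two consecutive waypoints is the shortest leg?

C–D

Leg distances:
A→B: 34.2 mi
B→C: 46.9 mi
C→D: 18.0 mi
D→E: 27.8 mi
The shortest leg is C–D at 18.0 mi.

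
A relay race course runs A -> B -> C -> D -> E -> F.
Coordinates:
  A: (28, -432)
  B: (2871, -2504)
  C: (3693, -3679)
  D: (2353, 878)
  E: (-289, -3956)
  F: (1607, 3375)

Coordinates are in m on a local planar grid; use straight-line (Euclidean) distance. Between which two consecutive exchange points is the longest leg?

E–F

Leg distances:
A→B: 3517.9 m
B→C: 1434.0 m
C→D: 4749.9 m
D→E: 5508.9 m
E→F: 7572.2 m
The longest leg is E–F at 7572.2 m.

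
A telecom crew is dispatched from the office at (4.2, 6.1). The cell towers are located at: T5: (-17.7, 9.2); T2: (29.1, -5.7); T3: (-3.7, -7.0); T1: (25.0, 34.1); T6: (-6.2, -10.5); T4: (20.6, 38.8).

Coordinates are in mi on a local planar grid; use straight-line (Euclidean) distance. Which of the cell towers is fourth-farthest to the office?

Distance to each, sorted:
T4: 36.6 mi
T1: 34.9 mi
T2: 27.6 mi
T5: 22.1 mi
T6: 19.6 mi
T3: 15.3 mi
The fourth-farthest is T5 at 22.1 mi.

T5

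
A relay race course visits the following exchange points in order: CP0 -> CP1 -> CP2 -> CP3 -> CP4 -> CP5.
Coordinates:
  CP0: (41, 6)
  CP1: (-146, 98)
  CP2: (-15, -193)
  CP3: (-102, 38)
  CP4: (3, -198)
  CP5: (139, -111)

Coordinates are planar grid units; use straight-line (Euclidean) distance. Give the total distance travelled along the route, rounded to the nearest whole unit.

1194

Leg distances:
CP0→CP1: 208.4  (cumulative 208.4)
CP1→CP2: 319.1  (cumulative 527.5)
CP2→CP3: 246.8  (cumulative 774.4)
CP3→CP4: 258.3  (cumulative 1032.7)
CP4→CP5: 161.4  (cumulative 1194.1)
Total route length ≈ 1194.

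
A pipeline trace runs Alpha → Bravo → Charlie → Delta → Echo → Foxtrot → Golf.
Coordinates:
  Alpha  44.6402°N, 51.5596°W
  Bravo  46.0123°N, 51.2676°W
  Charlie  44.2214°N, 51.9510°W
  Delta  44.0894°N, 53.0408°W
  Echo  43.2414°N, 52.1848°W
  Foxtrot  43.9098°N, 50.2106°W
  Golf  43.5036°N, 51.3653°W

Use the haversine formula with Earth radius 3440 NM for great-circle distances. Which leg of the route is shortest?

Leg distances:
Alpha→Bravo: 83.3 NM
Bravo→Charlie: 111.4 NM
Charlie→Delta: 47.6 NM
Delta→Echo: 63.0 NM
Echo→Foxtrot: 94.8 NM
Foxtrot→Golf: 55.7 NM
The shortest leg is Charlie–Delta at 47.6 NM.

Charlie–Delta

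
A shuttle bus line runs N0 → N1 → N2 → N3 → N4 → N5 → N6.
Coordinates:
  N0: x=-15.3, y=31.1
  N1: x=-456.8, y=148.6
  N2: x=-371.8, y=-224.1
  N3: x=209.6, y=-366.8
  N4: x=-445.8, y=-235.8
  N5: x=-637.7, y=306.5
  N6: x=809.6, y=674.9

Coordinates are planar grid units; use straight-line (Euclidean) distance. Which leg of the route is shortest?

Leg distances:
N0→N1: 456.9
N1→N2: 382.3
N2→N3: 598.7
N3→N4: 668.4
N4→N5: 575.3
N5→N6: 1493.5
The shortest leg is N1–N2 at 382.3.

N1–N2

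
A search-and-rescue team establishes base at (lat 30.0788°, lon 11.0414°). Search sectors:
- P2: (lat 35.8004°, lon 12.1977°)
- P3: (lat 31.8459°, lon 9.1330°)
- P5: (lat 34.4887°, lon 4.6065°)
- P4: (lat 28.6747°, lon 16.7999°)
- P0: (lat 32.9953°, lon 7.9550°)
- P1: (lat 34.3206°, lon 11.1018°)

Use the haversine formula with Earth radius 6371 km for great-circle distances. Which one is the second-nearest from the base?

P0

Distance to each, sorted:
P3: 267.8 km
P0: 436.7 km
P1: 471.7 km
P4: 579.3 km
P2: 645.3 km
P5: 778.4 km
The second-nearest is P0 at 436.7 km.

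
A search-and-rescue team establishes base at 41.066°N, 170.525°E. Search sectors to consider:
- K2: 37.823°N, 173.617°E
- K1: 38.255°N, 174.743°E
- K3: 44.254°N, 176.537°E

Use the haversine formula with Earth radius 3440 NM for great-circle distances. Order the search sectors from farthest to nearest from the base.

Distances from the base:
K3 44.254°N, 176.537°E: 327.1 NM
K1 38.255°N, 174.743°E: 257.8 NM
K2 37.823°N, 173.617°E: 241.8 NM

K3, K1, K2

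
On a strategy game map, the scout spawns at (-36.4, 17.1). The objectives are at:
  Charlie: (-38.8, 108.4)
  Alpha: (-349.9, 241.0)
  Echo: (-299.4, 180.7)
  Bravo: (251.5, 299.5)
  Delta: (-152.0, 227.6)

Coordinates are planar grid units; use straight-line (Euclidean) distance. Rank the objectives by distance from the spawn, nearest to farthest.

Distances from the spawn:
Charlie (-38.8, 108.4): 91.3
Delta (-152.0, 227.6): 240.2
Echo (-299.4, 180.7): 309.7
Alpha (-349.9, 241.0): 385.2
Bravo (251.5, 299.5): 403.3

Charlie, Delta, Echo, Alpha, Bravo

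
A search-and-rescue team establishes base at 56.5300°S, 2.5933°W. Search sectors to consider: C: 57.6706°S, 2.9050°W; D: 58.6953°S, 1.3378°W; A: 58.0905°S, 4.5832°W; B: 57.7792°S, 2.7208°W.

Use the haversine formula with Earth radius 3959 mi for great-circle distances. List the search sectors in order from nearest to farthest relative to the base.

Distance from the base at 56.5300°S, 2.5933°W to each:
C 57.6706°S, 2.9050°W: 79.7 mi
B 57.7792°S, 2.7208°W: 86.4 mi
A 58.0905°S, 4.5832°W: 130.9 mi
D 58.6953°S, 1.3378°W: 156.7 mi

C, B, A, D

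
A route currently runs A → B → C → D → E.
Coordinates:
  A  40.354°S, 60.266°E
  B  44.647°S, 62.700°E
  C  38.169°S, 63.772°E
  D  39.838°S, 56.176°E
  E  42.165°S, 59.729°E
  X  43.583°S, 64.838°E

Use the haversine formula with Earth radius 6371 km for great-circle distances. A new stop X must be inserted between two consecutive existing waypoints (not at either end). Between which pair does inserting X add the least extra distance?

between B and C

Added distance for inserting X between each consecutive pair:
A–B: 211.5 km
B–C: 90.5 km
C–D: 757.0 km
D–E: 880.6 km
Smallest added distance is 90.5 km, inserting between B and C.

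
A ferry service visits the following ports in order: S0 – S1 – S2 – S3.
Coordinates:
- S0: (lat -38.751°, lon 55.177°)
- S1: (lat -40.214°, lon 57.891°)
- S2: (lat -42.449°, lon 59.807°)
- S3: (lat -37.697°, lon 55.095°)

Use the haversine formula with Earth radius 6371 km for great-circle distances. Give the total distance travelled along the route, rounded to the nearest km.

Leg distances:
S0→S1: 284.1 km  (cumulative 284.1 km)
S1→S2: 295.5 km  (cumulative 579.6 km)
S2→S3: 663.0 km  (cumulative 1242.7 km)
Total route length ≈ 1243 km.

1243 km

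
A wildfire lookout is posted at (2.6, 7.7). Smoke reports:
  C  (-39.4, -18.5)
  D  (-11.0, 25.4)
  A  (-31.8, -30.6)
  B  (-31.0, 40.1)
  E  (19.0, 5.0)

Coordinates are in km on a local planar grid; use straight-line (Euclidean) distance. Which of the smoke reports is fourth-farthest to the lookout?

D

Distance to each, sorted:
A: 51.5 km
C: 49.5 km
B: 46.7 km
D: 22.3 km
E: 16.6 km
The fourth-farthest is D at 22.3 km.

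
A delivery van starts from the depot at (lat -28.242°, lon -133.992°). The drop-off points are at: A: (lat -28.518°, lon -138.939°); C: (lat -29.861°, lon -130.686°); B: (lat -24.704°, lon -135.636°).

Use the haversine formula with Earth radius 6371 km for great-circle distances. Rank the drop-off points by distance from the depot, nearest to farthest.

C, B, A

Distance from the depot at (lat -28.242°, lon -133.992°) to each:
C (lat -29.861°, lon -130.686°): 368.3 km
B (lat -24.704°, lon -135.636°): 426.1 km
A (lat -28.518°, lon -138.939°): 484.9 km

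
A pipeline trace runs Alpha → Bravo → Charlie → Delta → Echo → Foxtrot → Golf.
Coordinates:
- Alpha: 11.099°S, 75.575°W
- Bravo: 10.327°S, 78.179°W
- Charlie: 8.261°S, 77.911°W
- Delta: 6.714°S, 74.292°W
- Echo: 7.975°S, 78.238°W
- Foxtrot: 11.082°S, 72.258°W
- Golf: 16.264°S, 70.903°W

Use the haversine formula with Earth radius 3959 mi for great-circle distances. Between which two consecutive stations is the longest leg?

Leg distances:
Alpha→Bravo: 184.7 mi
Bravo→Charlie: 143.9 mi
Charlie→Delta: 270.0 mi
Delta→Echo: 284.1 mi
Echo→Foxtrot: 460.5 mi
Foxtrot→Golf: 369.4 mi
The longest leg is Echo–Foxtrot at 460.5 mi.

Echo–Foxtrot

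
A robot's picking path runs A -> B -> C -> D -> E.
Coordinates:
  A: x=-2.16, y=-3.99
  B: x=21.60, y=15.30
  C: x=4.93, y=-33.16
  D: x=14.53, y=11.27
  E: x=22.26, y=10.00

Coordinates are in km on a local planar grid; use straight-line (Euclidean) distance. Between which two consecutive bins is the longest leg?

B–C

Leg distances:
A→B: 30.6 km
B→C: 51.2 km
C→D: 45.5 km
D→E: 7.8 km
The longest leg is B–C at 51.2 km.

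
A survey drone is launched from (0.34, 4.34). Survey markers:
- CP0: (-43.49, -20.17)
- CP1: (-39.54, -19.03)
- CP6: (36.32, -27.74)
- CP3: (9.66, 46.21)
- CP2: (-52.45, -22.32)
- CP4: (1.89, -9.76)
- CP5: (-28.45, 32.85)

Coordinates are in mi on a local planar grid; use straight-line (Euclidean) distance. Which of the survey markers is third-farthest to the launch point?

CP6

Distances from the launch point ((0.34, 4.34)):
CP2: 59.1 mi
CP0: 50.2 mi
CP6: 48.2 mi
CP1: 46.2 mi
CP3: 42.9 mi
CP5: 40.5 mi
CP4: 14.2 mi
The third-farthest is CP6 at 48.2 mi.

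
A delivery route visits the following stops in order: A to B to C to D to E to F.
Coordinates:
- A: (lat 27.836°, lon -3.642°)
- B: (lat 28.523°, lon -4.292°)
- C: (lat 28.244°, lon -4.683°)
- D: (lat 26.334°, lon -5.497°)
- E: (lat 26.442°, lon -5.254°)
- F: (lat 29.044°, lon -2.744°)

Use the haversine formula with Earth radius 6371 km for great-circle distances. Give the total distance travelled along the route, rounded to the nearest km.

Leg distances:
A→B: 99.5 km  (cumulative 99.5 km)
B→C: 49.2 km  (cumulative 148.7 km)
C→D: 227.1 km  (cumulative 375.8 km)
D→E: 27.0 km  (cumulative 402.8 km)
E→F: 380.4 km  (cumulative 783.2 km)
Total route length ≈ 783 km.

783 km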